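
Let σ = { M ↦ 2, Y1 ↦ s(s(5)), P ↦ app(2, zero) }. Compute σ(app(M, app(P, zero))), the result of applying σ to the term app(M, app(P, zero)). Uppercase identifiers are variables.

Replace each occurrence of M with 2.
Replace each occurrence of P with app(2, zero).
Result: app(2, app(app(2, zero), zero)).

app(2, app(app(2, zero), zero))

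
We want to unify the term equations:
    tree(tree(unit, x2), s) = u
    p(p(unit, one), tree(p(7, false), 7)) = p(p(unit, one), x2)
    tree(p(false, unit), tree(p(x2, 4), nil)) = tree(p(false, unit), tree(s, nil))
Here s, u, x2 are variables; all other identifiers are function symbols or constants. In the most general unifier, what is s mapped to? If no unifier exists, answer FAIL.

Bind u := tree(tree(unit, x2), s); no other remaining equation mentions u.
Decompose p/2: p(unit, one) = p(unit, one),  tree(p(7, false), 7) = x2.
Delete trivial equation p(unit, one) = p(unit, one).
Bind x2 := tree(p(7, false), 7); substituting into the remaining equation gives: tree(p(false, unit), tree(p(tree(p(7, false), 7), 4), nil)) = tree(p(false, unit), tree(s, nil)). Substituting into the earlier binding gives u := tree(tree(unit, tree(p(7, false), 7)), s).
Decompose tree/2: p(false, unit) = p(false, unit),  tree(p(tree(p(7, false), 7), 4), nil) = tree(s, nil).
Delete trivial equation p(false, unit) = p(false, unit).
Decompose tree/2: p(tree(p(7, false), 7), 4) = s,  nil = nil.
Bind s := p(tree(p(7, false), 7), 4); no other remaining equation mentions s. Substituting into the earlier binding gives u := tree(tree(unit, tree(p(7, false), 7)), p(tree(p(7, false), 7), 4)).
Delete trivial equation nil = nil.
MGU = { u := tree(tree(unit, tree(p(7, false), 7)), p(tree(p(7, false), 7), 4)), x2 := tree(p(7, false), 7), s := p(tree(p(7, false), 7), 4) }, so s := p(tree(p(7, false), 7), 4).

p(tree(p(7, false), 7), 4)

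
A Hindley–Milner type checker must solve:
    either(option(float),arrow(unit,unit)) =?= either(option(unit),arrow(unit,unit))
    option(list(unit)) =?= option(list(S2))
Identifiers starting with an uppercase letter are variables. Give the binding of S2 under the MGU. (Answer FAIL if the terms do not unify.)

Decompose either/2: option(float) =?= option(unit),  arrow(unit,unit) =?= arrow(unit,unit).
Decompose option/1: float =?= unit.
Clash: constants float and unit differ; no unifier exists.

FAIL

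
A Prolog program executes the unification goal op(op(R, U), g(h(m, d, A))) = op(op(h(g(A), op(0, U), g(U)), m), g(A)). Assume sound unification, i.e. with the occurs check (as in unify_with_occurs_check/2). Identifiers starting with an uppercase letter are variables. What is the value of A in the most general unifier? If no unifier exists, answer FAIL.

Decompose op/2: op(R, U) = op(h(g(A), op(0, U), g(U)), m),  g(h(m, d, A)) = g(A).
Decompose op/2: R = h(g(A), op(0, U), g(U)),  U = m.
Bind R := h(g(A), op(0, U), g(U)); no other remaining equation mentions R.
Bind U := m; no other remaining equation mentions U. Substituting into the earlier binding gives R := h(g(A), op(0, m), g(m)).
Decompose g/1: h(m, d, A) = A.
Occurs check fails: A occurs in h(m, d, A); the equation A = h(m, d, A) has no finite solution.

FAIL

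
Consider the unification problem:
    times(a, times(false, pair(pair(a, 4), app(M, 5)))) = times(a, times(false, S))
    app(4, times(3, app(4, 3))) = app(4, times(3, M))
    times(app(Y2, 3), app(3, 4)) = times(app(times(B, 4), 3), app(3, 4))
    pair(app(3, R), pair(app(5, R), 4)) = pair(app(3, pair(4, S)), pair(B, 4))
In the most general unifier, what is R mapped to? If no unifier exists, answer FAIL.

pair(4, pair(pair(a, 4), app(app(4, 3), 5)))

Decompose times/2: a = a,  times(false, pair(pair(a, 4), app(M, 5))) = times(false, S).
Delete trivial equation a = a.
Decompose times/2: false = false,  pair(pair(a, 4), app(M, 5)) = S.
Delete trivial equation false = false.
Bind S := pair(pair(a, 4), app(M, 5)); substituting into the one remaining equation that mentions S gives: pair(app(3, R), pair(app(5, R), 4)) = pair(app(3, pair(4, pair(pair(a, 4), app(M, 5)))), pair(B, 4)).
Decompose app/2: 4 = 4,  times(3, app(4, 3)) = times(3, M).
Delete trivial equation 4 = 4.
Decompose times/2: 3 = 3,  app(4, 3) = M.
Delete trivial equation 3 = 3.
Bind M := app(4, 3); substituting into the one remaining equation that mentions M gives: pair(app(3, R), pair(app(5, R), 4)) = pair(app(3, pair(4, pair(pair(a, 4), app(app(4, 3), 5)))), pair(B, 4)). Substituting into the earlier binding gives S := pair(pair(a, 4), app(app(4, 3), 5)).
Decompose times/2: app(Y2, 3) = app(times(B, 4), 3),  app(3, 4) = app(3, 4).
Decompose app/2: Y2 = times(B, 4),  3 = 3.
Bind Y2 := times(B, 4); no other remaining equation mentions Y2.
Delete trivial equation 3 = 3.
Delete trivial equation app(3, 4) = app(3, 4).
Decompose pair/2: app(3, R) = app(3, pair(4, pair(pair(a, 4), app(app(4, 3), 5)))),  pair(app(5, R), 4) = pair(B, 4).
Decompose app/2: 3 = 3,  R = pair(4, pair(pair(a, 4), app(app(4, 3), 5))).
Delete trivial equation 3 = 3.
Bind R := pair(4, pair(pair(a, 4), app(app(4, 3), 5))); substituting into the remaining equation gives: pair(app(5, pair(4, pair(pair(a, 4), app(app(4, 3), 5)))), 4) = pair(B, 4).
Decompose pair/2: app(5, pair(4, pair(pair(a, 4), app(app(4, 3), 5)))) = B,  4 = 4.
Bind B := app(5, pair(4, pair(pair(a, 4), app(app(4, 3), 5)))); no other remaining equation mentions B. Substituting into the earlier binding gives Y2 := times(app(5, pair(4, pair(pair(a, 4), app(app(4, 3), 5)))), 4).
Delete trivial equation 4 = 4.
MGU = { S -> pair(pair(a, 4), app(app(4, 3), 5)), M -> app(4, 3), Y2 -> times(app(5, pair(4, pair(pair(a, 4), app(app(4, 3), 5)))), 4), R -> pair(4, pair(pair(a, 4), app(app(4, 3), 5))), B -> app(5, pair(4, pair(pair(a, 4), app(app(4, 3), 5)))) }, so R -> pair(4, pair(pair(a, 4), app(app(4, 3), 5))).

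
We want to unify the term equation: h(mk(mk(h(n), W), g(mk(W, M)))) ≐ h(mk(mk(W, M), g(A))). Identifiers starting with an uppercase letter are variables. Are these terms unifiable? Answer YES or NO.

YES

Decompose h/1: mk(mk(h(n), W), g(mk(W, M))) ≐ mk(mk(W, M), g(A)).
Decompose mk/2: mk(h(n), W) ≐ mk(W, M),  g(mk(W, M)) ≐ g(A).
Decompose mk/2: h(n) ≐ W,  W ≐ M.
Bind W := h(n); substituting into the remaining equations gives: h(n) ≐ M,  g(mk(h(n), M)) ≐ g(A).
Bind M := h(n); substituting into the remaining equation gives: g(mk(h(n), h(n))) ≐ g(A).
Decompose g/1: mk(h(n), h(n)) ≐ A.
Bind A := mk(h(n), h(n)).
No equations remain and no clash or occurs-check failure arose, so a unifier exists.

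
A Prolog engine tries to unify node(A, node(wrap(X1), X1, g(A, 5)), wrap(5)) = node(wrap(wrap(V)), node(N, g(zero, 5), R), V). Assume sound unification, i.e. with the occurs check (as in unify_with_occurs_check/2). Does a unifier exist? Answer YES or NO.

YES

Decompose node/3: A = wrap(wrap(V)),  node(wrap(X1), X1, g(A, 5)) = node(N, g(zero, 5), R),  wrap(5) = V.
Bind A := wrap(wrap(V)); substituting into the one remaining equation that mentions A gives: node(wrap(X1), X1, g(wrap(wrap(V)), 5)) = node(N, g(zero, 5), R).
Decompose node/3: wrap(X1) = N,  X1 = g(zero, 5),  g(wrap(wrap(V)), 5) = R.
Bind N := wrap(X1); no other remaining equation mentions N.
Bind X1 := g(zero, 5); no other remaining equation mentions X1. Substituting into the earlier binding gives N := wrap(g(zero, 5)).
Bind R := g(wrap(wrap(V)), 5); no other remaining equation mentions R.
Bind V := wrap(5). Substituting into the earlier bindings gives A := wrap(wrap(wrap(5))), R := g(wrap(wrap(wrap(5))), 5).
No equations remain and no clash or occurs-check failure arose, so a unifier exists.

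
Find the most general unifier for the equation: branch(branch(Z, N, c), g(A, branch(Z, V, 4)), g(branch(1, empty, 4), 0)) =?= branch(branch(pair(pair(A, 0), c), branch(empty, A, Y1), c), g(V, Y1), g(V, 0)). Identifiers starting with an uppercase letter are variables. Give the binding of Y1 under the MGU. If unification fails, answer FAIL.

branch(pair(pair(branch(1, empty, 4), 0), c), branch(1, empty, 4), 4)

Decompose branch/3: branch(Z, N, c) =?= branch(pair(pair(A, 0), c), branch(empty, A, Y1), c),  g(A, branch(Z, V, 4)) =?= g(V, Y1),  g(branch(1, empty, 4), 0) =?= g(V, 0).
Decompose branch/3: Z =?= pair(pair(A, 0), c),  N =?= branch(empty, A, Y1),  c =?= c.
Bind Z := pair(pair(A, 0), c); substituting into the one remaining equation that mentions Z gives: g(A, branch(pair(pair(A, 0), c), V, 4)) =?= g(V, Y1).
Bind N := branch(empty, A, Y1); no other remaining equation mentions N.
Delete trivial equation c =?= c.
Decompose g/2: A =?= V,  branch(pair(pair(A, 0), c), V, 4) =?= Y1.
Bind A := V; substituting into the one remaining equation that mentions A gives: branch(pair(pair(V, 0), c), V, 4) =?= Y1. Substituting into the earlier bindings gives Z := pair(pair(V, 0), c), N := branch(empty, V, Y1).
Bind Y1 := branch(pair(pair(V, 0), c), V, 4); no other remaining equation mentions Y1. Substituting into the earlier binding gives N := branch(empty, V, branch(pair(pair(V, 0), c), V, 4)).
Decompose g/2: branch(1, empty, 4) =?= V,  0 =?= 0.
Bind V := branch(1, empty, 4); no other remaining equation mentions V. Substituting into the earlier bindings gives Z := pair(pair(branch(1, empty, 4), 0), c), N := branch(empty, branch(1, empty, 4), branch(pair(pair(branch(1, empty, 4), 0), c), branch(1, empty, 4), 4)), A := branch(1, empty, 4), Y1 := branch(pair(pair(branch(1, empty, 4), 0), c), branch(1, empty, 4), 4).
Delete trivial equation 0 =?= 0.
MGU = { Z ↦ pair(pair(branch(1, empty, 4), 0), c), N ↦ branch(empty, branch(1, empty, 4), branch(pair(pair(branch(1, empty, 4), 0), c), branch(1, empty, 4), 4)), A ↦ branch(1, empty, 4), Y1 ↦ branch(pair(pair(branch(1, empty, 4), 0), c), branch(1, empty, 4), 4), V ↦ branch(1, empty, 4) }, so Y1 ↦ branch(pair(pair(branch(1, empty, 4), 0), c), branch(1, empty, 4), 4).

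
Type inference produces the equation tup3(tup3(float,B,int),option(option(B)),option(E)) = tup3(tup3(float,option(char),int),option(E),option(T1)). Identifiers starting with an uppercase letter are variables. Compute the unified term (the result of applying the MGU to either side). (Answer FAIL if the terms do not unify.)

tup3(tup3(float,option(char),int),option(option(option(char))),option(option(option(char))))

Decompose tup3/3: tup3(float,B,int) = tup3(float,option(char),int),  option(option(B)) = option(E),  option(E) = option(T1).
Decompose tup3/3: float = float,  B = option(char),  int = int.
Delete trivial equation float = float.
Bind B := option(char); substituting into the one remaining equation that mentions B gives: option(option(option(char))) = option(E).
Delete trivial equation int = int.
Decompose option/1: option(option(char)) = E.
Bind E := option(option(char)); substituting into the remaining equation gives: option(option(option(char))) = option(T1).
Decompose option/1: option(option(char)) = T1.
Bind T1 := option(option(char)).
Applying the MGU to either side gives tup3(tup3(float,option(char),int),option(option(option(char))),option(option(option(char)))).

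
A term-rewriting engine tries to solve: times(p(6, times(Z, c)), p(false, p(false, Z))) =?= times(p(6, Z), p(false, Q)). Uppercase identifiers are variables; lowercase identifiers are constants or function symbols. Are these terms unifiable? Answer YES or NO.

NO

Decompose times/2: p(6, times(Z, c)) =?= p(6, Z),  p(false, p(false, Z)) =?= p(false, Q).
Decompose p/2: 6 =?= 6,  times(Z, c) =?= Z.
Delete trivial equation 6 =?= 6.
Occurs check fails: Z occurs in times(Z, c); the equation Z =?= times(Z, c) has no finite solution.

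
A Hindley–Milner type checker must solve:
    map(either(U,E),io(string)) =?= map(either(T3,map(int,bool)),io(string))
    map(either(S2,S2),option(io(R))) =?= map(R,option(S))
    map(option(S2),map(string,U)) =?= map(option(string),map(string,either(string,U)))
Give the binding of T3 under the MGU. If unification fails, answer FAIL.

Decompose map/2: either(U,E) =?= either(T3,map(int,bool)),  io(string) =?= io(string).
Decompose either/2: U =?= T3,  E =?= map(int,bool).
Bind U := T3; substituting into the one remaining equation that mentions U gives: map(option(S2),map(string,T3)) =?= map(option(string),map(string,either(string,T3))).
Bind E := map(int,bool); no other remaining equation mentions E.
Delete trivial equation io(string) =?= io(string).
Decompose map/2: either(S2,S2) =?= R,  option(io(R)) =?= option(S).
Bind R := either(S2,S2); substituting into the one remaining equation that mentions R gives: option(io(either(S2,S2))) =?= option(S).
Decompose option/1: io(either(S2,S2)) =?= S.
Bind S := io(either(S2,S2)); no other remaining equation mentions S.
Decompose map/2: option(S2) =?= option(string),  map(string,T3) =?= map(string,either(string,T3)).
Decompose option/1: S2 =?= string.
Bind S2 := string; no other remaining equation mentions S2. Substituting into the earlier bindings gives R := either(string,string), S := io(either(string,string)).
Decompose map/2: string =?= string,  T3 =?= either(string,T3).
Delete trivial equation string =?= string.
Occurs check fails: T3 occurs in either(string,T3); the equation T3 =?= either(string,T3) has no finite solution.

FAIL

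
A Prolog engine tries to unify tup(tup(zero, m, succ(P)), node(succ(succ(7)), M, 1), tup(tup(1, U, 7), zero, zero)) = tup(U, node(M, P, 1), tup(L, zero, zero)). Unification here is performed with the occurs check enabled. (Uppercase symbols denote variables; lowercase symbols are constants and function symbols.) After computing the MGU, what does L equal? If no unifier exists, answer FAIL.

Decompose tup/3: tup(zero, m, succ(P)) = U,  node(succ(succ(7)), M, 1) = node(M, P, 1),  tup(tup(1, U, 7), zero, zero) = tup(L, zero, zero).
Bind U := tup(zero, m, succ(P)); substituting into the one remaining equation that mentions U gives: tup(tup(1, tup(zero, m, succ(P)), 7), zero, zero) = tup(L, zero, zero).
Decompose node/3: succ(succ(7)) = M,  M = P,  1 = 1.
Bind M := succ(succ(7)); substituting into the one remaining equation that mentions M gives: succ(succ(7)) = P.
Bind P := succ(succ(7)); substituting into the one remaining equation that mentions P gives: tup(tup(1, tup(zero, m, succ(succ(succ(7)))), 7), zero, zero) = tup(L, zero, zero). Substituting into the earlier binding gives U := tup(zero, m, succ(succ(succ(7)))).
Delete trivial equation 1 = 1.
Decompose tup/3: tup(1, tup(zero, m, succ(succ(succ(7)))), 7) = L,  zero = zero,  zero = zero.
Bind L := tup(1, tup(zero, m, succ(succ(succ(7)))), 7); no other remaining equation mentions L.
Delete trivial equation zero = zero.
Delete trivial equation zero = zero.
MGU = { U -> tup(zero, m, succ(succ(succ(7)))), M -> succ(succ(7)), P -> succ(succ(7)), L -> tup(1, tup(zero, m, succ(succ(succ(7)))), 7) }, so L -> tup(1, tup(zero, m, succ(succ(succ(7)))), 7).

tup(1, tup(zero, m, succ(succ(succ(7)))), 7)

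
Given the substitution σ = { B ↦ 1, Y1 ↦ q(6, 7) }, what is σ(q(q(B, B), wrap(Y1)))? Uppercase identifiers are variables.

q(q(1, 1), wrap(q(6, 7)))

Replace each occurrence of B with 1.
Replace each occurrence of Y1 with q(6, 7).
Result: q(q(1, 1), wrap(q(6, 7))).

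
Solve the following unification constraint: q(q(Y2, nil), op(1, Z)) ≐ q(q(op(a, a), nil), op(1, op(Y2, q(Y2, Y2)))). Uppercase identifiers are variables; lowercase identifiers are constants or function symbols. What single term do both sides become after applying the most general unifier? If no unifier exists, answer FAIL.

q(q(op(a, a), nil), op(1, op(op(a, a), q(op(a, a), op(a, a)))))

Decompose q/2: q(Y2, nil) ≐ q(op(a, a), nil),  op(1, Z) ≐ op(1, op(Y2, q(Y2, Y2))).
Decompose q/2: Y2 ≐ op(a, a),  nil ≐ nil.
Bind Y2 := op(a, a); substituting into the one remaining equation that mentions Y2 gives: op(1, Z) ≐ op(1, op(op(a, a), q(op(a, a), op(a, a)))).
Delete trivial equation nil ≐ nil.
Decompose op/2: 1 ≐ 1,  Z ≐ op(op(a, a), q(op(a, a), op(a, a))).
Delete trivial equation 1 ≐ 1.
Bind Z := op(op(a, a), q(op(a, a), op(a, a))).
Applying the MGU to either side gives q(q(op(a, a), nil), op(1, op(op(a, a), q(op(a, a), op(a, a))))).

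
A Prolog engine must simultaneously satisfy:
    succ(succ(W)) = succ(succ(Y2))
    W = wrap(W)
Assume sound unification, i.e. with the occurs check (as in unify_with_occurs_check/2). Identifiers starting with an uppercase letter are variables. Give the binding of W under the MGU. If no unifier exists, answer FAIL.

FAIL

Decompose succ/1: succ(W) = succ(Y2).
Decompose succ/1: W = Y2.
Bind W := Y2; substituting into the remaining equation gives: Y2 = wrap(Y2).
Occurs check fails: Y2 occurs in wrap(Y2); the equation Y2 = wrap(Y2) has no finite solution.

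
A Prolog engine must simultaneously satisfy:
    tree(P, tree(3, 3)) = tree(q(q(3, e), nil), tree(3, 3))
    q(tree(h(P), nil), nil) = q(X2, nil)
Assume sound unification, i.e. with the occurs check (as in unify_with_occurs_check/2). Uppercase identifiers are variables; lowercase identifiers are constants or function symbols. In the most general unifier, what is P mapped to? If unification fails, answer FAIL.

Decompose tree/2: P = q(q(3, e), nil),  tree(3, 3) = tree(3, 3).
Bind P := q(q(3, e), nil); substituting into the one remaining equation that mentions P gives: q(tree(h(q(q(3, e), nil)), nil), nil) = q(X2, nil).
Delete trivial equation tree(3, 3) = tree(3, 3).
Decompose q/2: tree(h(q(q(3, e), nil)), nil) = X2,  nil = nil.
Bind X2 := tree(h(q(q(3, e), nil)), nil); no other remaining equation mentions X2.
Delete trivial equation nil = nil.
MGU = { P = q(q(3, e), nil), X2 = tree(h(q(q(3, e), nil)), nil) }, so P = q(q(3, e), nil).

q(q(3, e), nil)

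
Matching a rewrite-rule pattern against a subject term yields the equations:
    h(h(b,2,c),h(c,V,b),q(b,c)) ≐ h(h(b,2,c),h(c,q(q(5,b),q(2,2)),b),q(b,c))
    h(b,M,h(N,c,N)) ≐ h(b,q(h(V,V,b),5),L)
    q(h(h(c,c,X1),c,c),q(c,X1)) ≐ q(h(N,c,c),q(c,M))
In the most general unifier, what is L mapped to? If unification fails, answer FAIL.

h(h(c,c,q(h(q(q(5,b),q(2,2)),q(q(5,b),q(2,2)),b),5)),c,h(c,c,q(h(q(q(5,b),q(2,2)),q(q(5,b),q(2,2)),b),5)))

Decompose h/3: h(b,2,c) ≐ h(b,2,c),  h(c,V,b) ≐ h(c,q(q(5,b),q(2,2)),b),  q(b,c) ≐ q(b,c).
Delete trivial equation h(b,2,c) ≐ h(b,2,c).
Decompose h/3: c ≐ c,  V ≐ q(q(5,b),q(2,2)),  b ≐ b.
Delete trivial equation c ≐ c.
Bind V := q(q(5,b),q(2,2)); substituting into the one remaining equation that mentions V gives: h(b,M,h(N,c,N)) ≐ h(b,q(h(q(q(5,b),q(2,2)),q(q(5,b),q(2,2)),b),5),L).
Delete trivial equation b ≐ b.
Delete trivial equation q(b,c) ≐ q(b,c).
Decompose h/3: b ≐ b,  M ≐ q(h(q(q(5,b),q(2,2)),q(q(5,b),q(2,2)),b),5),  h(N,c,N) ≐ L.
Delete trivial equation b ≐ b.
Bind M := q(h(q(q(5,b),q(2,2)),q(q(5,b),q(2,2)),b),5); substituting into the one remaining equation that mentions M gives: q(h(h(c,c,X1),c,c),q(c,X1)) ≐ q(h(N,c,c),q(c,q(h(q(q(5,b),q(2,2)),q(q(5,b),q(2,2)),b),5))).
Bind L := h(N,c,N); no other remaining equation mentions L.
Decompose q/2: h(h(c,c,X1),c,c) ≐ h(N,c,c),  q(c,X1) ≐ q(c,q(h(q(q(5,b),q(2,2)),q(q(5,b),q(2,2)),b),5)).
Decompose h/3: h(c,c,X1) ≐ N,  c ≐ c,  c ≐ c.
Bind N := h(c,c,X1); no other remaining equation mentions N. Substituting into the earlier binding gives L := h(h(c,c,X1),c,h(c,c,X1)).
Delete trivial equation c ≐ c.
Delete trivial equation c ≐ c.
Decompose q/2: c ≐ c,  X1 ≐ q(h(q(q(5,b),q(2,2)),q(q(5,b),q(2,2)),b),5).
Delete trivial equation c ≐ c.
Bind X1 := q(h(q(q(5,b),q(2,2)),q(q(5,b),q(2,2)),b),5). Substituting into the earlier bindings gives L := h(h(c,c,q(h(q(q(5,b),q(2,2)),q(q(5,b),q(2,2)),b),5)),c,h(c,c,q(h(q(q(5,b),q(2,2)),q(q(5,b),q(2,2)),b),5))), N := h(c,c,q(h(q(q(5,b),q(2,2)),q(q(5,b),q(2,2)),b),5)).
MGU = { V := q(q(5,b),q(2,2)), M := q(h(q(q(5,b),q(2,2)),q(q(5,b),q(2,2)),b),5), L := h(h(c,c,q(h(q(q(5,b),q(2,2)),q(q(5,b),q(2,2)),b),5)),c,h(c,c,q(h(q(q(5,b),q(2,2)),q(q(5,b),q(2,2)),b),5))), N := h(c,c,q(h(q(q(5,b),q(2,2)),q(q(5,b),q(2,2)),b),5)), X1 := q(h(q(q(5,b),q(2,2)),q(q(5,b),q(2,2)),b),5) }, so L := h(h(c,c,q(h(q(q(5,b),q(2,2)),q(q(5,b),q(2,2)),b),5)),c,h(c,c,q(h(q(q(5,b),q(2,2)),q(q(5,b),q(2,2)),b),5))).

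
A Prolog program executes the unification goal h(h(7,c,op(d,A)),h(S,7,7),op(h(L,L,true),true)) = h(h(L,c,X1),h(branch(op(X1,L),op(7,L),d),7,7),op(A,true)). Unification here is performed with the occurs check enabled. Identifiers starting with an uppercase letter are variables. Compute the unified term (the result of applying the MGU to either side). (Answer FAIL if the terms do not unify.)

h(h(7,c,op(d,h(7,7,true))),h(branch(op(op(d,h(7,7,true)),7),op(7,7),d),7,7),op(h(7,7,true),true))

Decompose h/3: h(7,c,op(d,A)) = h(L,c,X1),  h(S,7,7) = h(branch(op(X1,L),op(7,L),d),7,7),  op(h(L,L,true),true) = op(A,true).
Decompose h/3: 7 = L,  c = c,  op(d,A) = X1.
Bind L := 7; substituting into the 2 remaining equations that mention L gives: h(S,7,7) = h(branch(op(X1,7),op(7,7),d),7,7),  op(h(7,7,true),true) = op(A,true).
Delete trivial equation c = c.
Bind X1 := op(d,A); substituting into the one remaining equation that mentions X1 gives: h(S,7,7) = h(branch(op(op(d,A),7),op(7,7),d),7,7).
Decompose h/3: S = branch(op(op(d,A),7),op(7,7),d),  7 = 7,  7 = 7.
Bind S := branch(op(op(d,A),7),op(7,7),d); no other remaining equation mentions S.
Delete trivial equation 7 = 7.
Delete trivial equation 7 = 7.
Decompose op/2: h(7,7,true) = A,  true = true.
Bind A := h(7,7,true); no other remaining equation mentions A. Substituting into the earlier bindings gives X1 := op(d,h(7,7,true)), S := branch(op(op(d,h(7,7,true)),7),op(7,7),d).
Delete trivial equation true = true.
Applying the MGU to either side gives h(h(7,c,op(d,h(7,7,true))),h(branch(op(op(d,h(7,7,true)),7),op(7,7),d),7,7),op(h(7,7,true),true)).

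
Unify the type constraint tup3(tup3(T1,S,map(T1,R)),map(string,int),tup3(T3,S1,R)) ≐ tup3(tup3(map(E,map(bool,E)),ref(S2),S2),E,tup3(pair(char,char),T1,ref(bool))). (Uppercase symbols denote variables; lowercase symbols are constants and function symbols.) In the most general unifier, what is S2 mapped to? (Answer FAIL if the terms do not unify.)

Decompose tup3/3: tup3(T1,S,map(T1,R)) ≐ tup3(map(E,map(bool,E)),ref(S2),S2),  map(string,int) ≐ E,  tup3(T3,S1,R) ≐ tup3(pair(char,char),T1,ref(bool)).
Decompose tup3/3: T1 ≐ map(E,map(bool,E)),  S ≐ ref(S2),  map(T1,R) ≐ S2.
Bind T1 := map(E,map(bool,E)); substituting into the 2 remaining equations that mention T1 gives: map(map(E,map(bool,E)),R) ≐ S2,  tup3(T3,S1,R) ≐ tup3(pair(char,char),map(E,map(bool,E)),ref(bool)).
Bind S := ref(S2); no other remaining equation mentions S.
Bind S2 := map(map(E,map(bool,E)),R); no other remaining equation mentions S2. Substituting into the earlier binding gives S := ref(map(map(E,map(bool,E)),R)).
Bind E := map(string,int); substituting into the remaining equation gives: tup3(T3,S1,R) ≐ tup3(pair(char,char),map(map(string,int),map(bool,map(string,int))),ref(bool)). Substituting into the earlier bindings gives T1 := map(map(string,int),map(bool,map(string,int))), S := ref(map(map(map(string,int),map(bool,map(string,int))),R)), S2 := map(map(map(string,int),map(bool,map(string,int))),R).
Decompose tup3/3: T3 ≐ pair(char,char),  S1 ≐ map(map(string,int),map(bool,map(string,int))),  R ≐ ref(bool).
Bind T3 := pair(char,char); no other remaining equation mentions T3.
Bind S1 := map(map(string,int),map(bool,map(string,int))); no other remaining equation mentions S1.
Bind R := ref(bool). Substituting into the earlier bindings gives S := ref(map(map(map(string,int),map(bool,map(string,int))),ref(bool))), S2 := map(map(map(string,int),map(bool,map(string,int))),ref(bool)).
MGU = { T1 := map(map(string,int),map(bool,map(string,int))), S := ref(map(map(map(string,int),map(bool,map(string,int))),ref(bool))), S2 := map(map(map(string,int),map(bool,map(string,int))),ref(bool)), E := map(string,int), T3 := pair(char,char), S1 := map(map(string,int),map(bool,map(string,int))), R := ref(bool) }, so S2 := map(map(map(string,int),map(bool,map(string,int))),ref(bool)).

map(map(map(string,int),map(bool,map(string,int))),ref(bool))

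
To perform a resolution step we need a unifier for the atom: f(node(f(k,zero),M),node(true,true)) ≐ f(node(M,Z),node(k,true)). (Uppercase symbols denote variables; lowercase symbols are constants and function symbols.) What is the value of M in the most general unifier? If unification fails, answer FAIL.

FAIL

Decompose f/2: node(f(k,zero),M) ≐ node(M,Z),  node(true,true) ≐ node(k,true).
Decompose node/2: f(k,zero) ≐ M,  M ≐ Z.
Bind M := f(k,zero); substituting into the one remaining equation that mentions M gives: f(k,zero) ≐ Z.
Bind Z := f(k,zero); no other remaining equation mentions Z.
Decompose node/2: true ≐ k,  true ≐ true.
Clash: constants true and k differ; no unifier exists.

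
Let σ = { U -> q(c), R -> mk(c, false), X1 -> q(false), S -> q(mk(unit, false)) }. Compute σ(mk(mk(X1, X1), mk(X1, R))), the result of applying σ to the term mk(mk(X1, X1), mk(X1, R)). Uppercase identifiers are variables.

Replace each occurrence of R with mk(c, false).
Replace each occurrence of X1 with q(false).
Result: mk(mk(q(false), q(false)), mk(q(false), mk(c, false))).

mk(mk(q(false), q(false)), mk(q(false), mk(c, false)))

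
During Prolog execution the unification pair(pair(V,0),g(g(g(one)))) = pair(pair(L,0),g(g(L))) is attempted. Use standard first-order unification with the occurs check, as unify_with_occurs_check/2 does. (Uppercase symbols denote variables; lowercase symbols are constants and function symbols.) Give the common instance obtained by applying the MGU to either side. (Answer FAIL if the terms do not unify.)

pair(pair(g(one),0),g(g(g(one))))

Decompose pair/2: pair(V,0) = pair(L,0),  g(g(g(one))) = g(g(L)).
Decompose pair/2: V = L,  0 = 0.
Bind V := L; no other remaining equation mentions V.
Delete trivial equation 0 = 0.
Decompose g/1: g(g(one)) = g(L).
Decompose g/1: g(one) = L.
Bind L := g(one). Substituting into the earlier binding gives V := g(one).
Applying the MGU to either side gives pair(pair(g(one),0),g(g(g(one)))).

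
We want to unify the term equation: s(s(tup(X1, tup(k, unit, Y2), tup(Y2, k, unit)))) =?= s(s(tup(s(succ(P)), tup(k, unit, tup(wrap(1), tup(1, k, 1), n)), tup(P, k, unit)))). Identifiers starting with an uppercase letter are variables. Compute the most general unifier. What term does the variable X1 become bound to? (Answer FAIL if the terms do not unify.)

s(succ(tup(wrap(1), tup(1, k, 1), n)))

Decompose s/1: s(tup(X1, tup(k, unit, Y2), tup(Y2, k, unit))) =?= s(tup(s(succ(P)), tup(k, unit, tup(wrap(1), tup(1, k, 1), n)), tup(P, k, unit))).
Decompose s/1: tup(X1, tup(k, unit, Y2), tup(Y2, k, unit)) =?= tup(s(succ(P)), tup(k, unit, tup(wrap(1), tup(1, k, 1), n)), tup(P, k, unit)).
Decompose tup/3: X1 =?= s(succ(P)),  tup(k, unit, Y2) =?= tup(k, unit, tup(wrap(1), tup(1, k, 1), n)),  tup(Y2, k, unit) =?= tup(P, k, unit).
Bind X1 := s(succ(P)); no other remaining equation mentions X1.
Decompose tup/3: k =?= k,  unit =?= unit,  Y2 =?= tup(wrap(1), tup(1, k, 1), n).
Delete trivial equation k =?= k.
Delete trivial equation unit =?= unit.
Bind Y2 := tup(wrap(1), tup(1, k, 1), n); substituting into the remaining equation gives: tup(tup(wrap(1), tup(1, k, 1), n), k, unit) =?= tup(P, k, unit).
Decompose tup/3: tup(wrap(1), tup(1, k, 1), n) =?= P,  k =?= k,  unit =?= unit.
Bind P := tup(wrap(1), tup(1, k, 1), n); no other remaining equation mentions P. Substituting into the earlier binding gives X1 := s(succ(tup(wrap(1), tup(1, k, 1), n))).
Delete trivial equation k =?= k.
Delete trivial equation unit =?= unit.
MGU = { X1 := s(succ(tup(wrap(1), tup(1, k, 1), n))), Y2 := tup(wrap(1), tup(1, k, 1), n), P := tup(wrap(1), tup(1, k, 1), n) }, so X1 := s(succ(tup(wrap(1), tup(1, k, 1), n))).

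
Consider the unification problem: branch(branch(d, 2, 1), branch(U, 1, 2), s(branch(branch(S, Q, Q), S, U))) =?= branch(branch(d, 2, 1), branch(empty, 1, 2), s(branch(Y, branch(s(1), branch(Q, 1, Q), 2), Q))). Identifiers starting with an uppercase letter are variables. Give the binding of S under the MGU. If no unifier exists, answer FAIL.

branch(s(1), branch(empty, 1, empty), 2)

Decompose branch/3: branch(d, 2, 1) =?= branch(d, 2, 1),  branch(U, 1, 2) =?= branch(empty, 1, 2),  s(branch(branch(S, Q, Q), S, U)) =?= s(branch(Y, branch(s(1), branch(Q, 1, Q), 2), Q)).
Delete trivial equation branch(d, 2, 1) =?= branch(d, 2, 1).
Decompose branch/3: U =?= empty,  1 =?= 1,  2 =?= 2.
Bind U := empty; substituting into the one remaining equation that mentions U gives: s(branch(branch(S, Q, Q), S, empty)) =?= s(branch(Y, branch(s(1), branch(Q, 1, Q), 2), Q)).
Delete trivial equation 1 =?= 1.
Delete trivial equation 2 =?= 2.
Decompose s/1: branch(branch(S, Q, Q), S, empty) =?= branch(Y, branch(s(1), branch(Q, 1, Q), 2), Q).
Decompose branch/3: branch(S, Q, Q) =?= Y,  S =?= branch(s(1), branch(Q, 1, Q), 2),  empty =?= Q.
Bind Y := branch(S, Q, Q); no other remaining equation mentions Y.
Bind S := branch(s(1), branch(Q, 1, Q), 2); no other remaining equation mentions S. Substituting into the earlier binding gives Y := branch(branch(s(1), branch(Q, 1, Q), 2), Q, Q).
Bind Q := empty. Substituting into the earlier bindings gives Y := branch(branch(s(1), branch(empty, 1, empty), 2), empty, empty), S := branch(s(1), branch(empty, 1, empty), 2).
MGU = { U ↦ empty, Y ↦ branch(branch(s(1), branch(empty, 1, empty), 2), empty, empty), S ↦ branch(s(1), branch(empty, 1, empty), 2), Q ↦ empty }, so S ↦ branch(s(1), branch(empty, 1, empty), 2).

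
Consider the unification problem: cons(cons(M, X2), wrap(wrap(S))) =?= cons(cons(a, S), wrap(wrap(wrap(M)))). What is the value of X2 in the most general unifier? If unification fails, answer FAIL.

Decompose cons/2: cons(M, X2) =?= cons(a, S),  wrap(wrap(S)) =?= wrap(wrap(wrap(M))).
Decompose cons/2: M =?= a,  X2 =?= S.
Bind M := a; substituting into the one remaining equation that mentions M gives: wrap(wrap(S)) =?= wrap(wrap(wrap(a))).
Bind X2 := S; no other remaining equation mentions X2.
Decompose wrap/1: wrap(S) =?= wrap(wrap(a)).
Decompose wrap/1: S =?= wrap(a).
Bind S := wrap(a). Substituting into the earlier binding gives X2 := wrap(a).
MGU = { M := a, X2 := wrap(a), S := wrap(a) }, so X2 := wrap(a).

wrap(a)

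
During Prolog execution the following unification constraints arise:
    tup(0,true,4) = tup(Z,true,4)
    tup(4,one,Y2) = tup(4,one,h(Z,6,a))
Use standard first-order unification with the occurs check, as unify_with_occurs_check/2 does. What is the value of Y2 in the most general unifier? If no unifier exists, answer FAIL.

h(0,6,a)

Decompose tup/3: 0 = Z,  true = true,  4 = 4.
Bind Z := 0; substituting into the one remaining equation that mentions Z gives: tup(4,one,Y2) = tup(4,one,h(0,6,a)).
Delete trivial equation true = true.
Delete trivial equation 4 = 4.
Decompose tup/3: 4 = 4,  one = one,  Y2 = h(0,6,a).
Delete trivial equation 4 = 4.
Delete trivial equation one = one.
Bind Y2 := h(0,6,a).
MGU = { Z -> 0, Y2 -> h(0,6,a) }, so Y2 -> h(0,6,a).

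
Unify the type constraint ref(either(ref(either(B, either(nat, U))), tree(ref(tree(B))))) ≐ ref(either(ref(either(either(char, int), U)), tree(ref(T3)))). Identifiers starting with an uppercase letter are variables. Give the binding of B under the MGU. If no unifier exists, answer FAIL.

Decompose ref/1: either(ref(either(B, either(nat, U))), tree(ref(tree(B)))) ≐ either(ref(either(either(char, int), U)), tree(ref(T3))).
Decompose either/2: ref(either(B, either(nat, U))) ≐ ref(either(either(char, int), U)),  tree(ref(tree(B))) ≐ tree(ref(T3)).
Decompose ref/1: either(B, either(nat, U)) ≐ either(either(char, int), U).
Decompose either/2: B ≐ either(char, int),  either(nat, U) ≐ U.
Bind B := either(char, int); substituting into the one remaining equation that mentions B gives: tree(ref(tree(either(char, int)))) ≐ tree(ref(T3)).
Occurs check fails: U occurs in either(nat, U); the equation U ≐ either(nat, U) has no finite solution.

FAIL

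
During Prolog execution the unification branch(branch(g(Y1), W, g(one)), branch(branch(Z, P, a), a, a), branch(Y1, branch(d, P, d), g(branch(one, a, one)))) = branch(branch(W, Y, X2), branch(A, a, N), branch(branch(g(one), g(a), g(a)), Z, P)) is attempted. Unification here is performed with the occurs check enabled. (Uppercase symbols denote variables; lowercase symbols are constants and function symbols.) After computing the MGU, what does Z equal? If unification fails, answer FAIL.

Decompose branch/3: branch(g(Y1), W, g(one)) = branch(W, Y, X2),  branch(branch(Z, P, a), a, a) = branch(A, a, N),  branch(Y1, branch(d, P, d), g(branch(one, a, one))) = branch(branch(g(one), g(a), g(a)), Z, P).
Decompose branch/3: g(Y1) = W,  W = Y,  g(one) = X2.
Bind W := g(Y1); substituting into the one remaining equation that mentions W gives: g(Y1) = Y.
Bind Y := g(Y1); no other remaining equation mentions Y.
Bind X2 := g(one); no other remaining equation mentions X2.
Decompose branch/3: branch(Z, P, a) = A,  a = a,  a = N.
Bind A := branch(Z, P, a); no other remaining equation mentions A.
Delete trivial equation a = a.
Bind N := a; no other remaining equation mentions N.
Decompose branch/3: Y1 = branch(g(one), g(a), g(a)),  branch(d, P, d) = Z,  g(branch(one, a, one)) = P.
Bind Y1 := branch(g(one), g(a), g(a)); no other remaining equation mentions Y1. Substituting into the earlier bindings gives W := g(branch(g(one), g(a), g(a))), Y := g(branch(g(one), g(a), g(a))).
Bind Z := branch(d, P, d); no other remaining equation mentions Z. Substituting into the earlier binding gives A := branch(branch(d, P, d), P, a).
Bind P := g(branch(one, a, one)). Substituting into the earlier bindings gives A := branch(branch(d, g(branch(one, a, one)), d), g(branch(one, a, one)), a), Z := branch(d, g(branch(one, a, one)), d).
MGU = { W ↦ g(branch(g(one), g(a), g(a))), Y ↦ g(branch(g(one), g(a), g(a))), X2 ↦ g(one), A ↦ branch(branch(d, g(branch(one, a, one)), d), g(branch(one, a, one)), a), N ↦ a, Y1 ↦ branch(g(one), g(a), g(a)), Z ↦ branch(d, g(branch(one, a, one)), d), P ↦ g(branch(one, a, one)) }, so Z ↦ branch(d, g(branch(one, a, one)), d).

branch(d, g(branch(one, a, one)), d)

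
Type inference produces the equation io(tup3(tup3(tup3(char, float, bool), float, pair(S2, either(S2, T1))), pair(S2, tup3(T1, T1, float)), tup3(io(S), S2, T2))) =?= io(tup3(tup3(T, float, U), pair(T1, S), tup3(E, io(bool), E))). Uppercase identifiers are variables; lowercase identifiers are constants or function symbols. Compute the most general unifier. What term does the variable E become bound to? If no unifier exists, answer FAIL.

Decompose io/1: tup3(tup3(tup3(char, float, bool), float, pair(S2, either(S2, T1))), pair(S2, tup3(T1, T1, float)), tup3(io(S), S2, T2)) =?= tup3(tup3(T, float, U), pair(T1, S), tup3(E, io(bool), E)).
Decompose tup3/3: tup3(tup3(char, float, bool), float, pair(S2, either(S2, T1))) =?= tup3(T, float, U),  pair(S2, tup3(T1, T1, float)) =?= pair(T1, S),  tup3(io(S), S2, T2) =?= tup3(E, io(bool), E).
Decompose tup3/3: tup3(char, float, bool) =?= T,  float =?= float,  pair(S2, either(S2, T1)) =?= U.
Bind T := tup3(char, float, bool); no other remaining equation mentions T.
Delete trivial equation float =?= float.
Bind U := pair(S2, either(S2, T1)); no other remaining equation mentions U.
Decompose pair/2: S2 =?= T1,  tup3(T1, T1, float) =?= S.
Bind S2 := T1; substituting into the one remaining equation that mentions S2 gives: tup3(io(S), T1, T2) =?= tup3(E, io(bool), E). Substituting into the earlier binding gives U := pair(T1, either(T1, T1)).
Bind S := tup3(T1, T1, float); substituting into the remaining equation gives: tup3(io(tup3(T1, T1, float)), T1, T2) =?= tup3(E, io(bool), E).
Decompose tup3/3: io(tup3(T1, T1, float)) =?= E,  T1 =?= io(bool),  T2 =?= E.
Bind E := io(tup3(T1, T1, float)); substituting into the one remaining equation that mentions E gives: T2 =?= io(tup3(T1, T1, float)).
Bind T1 := io(bool); substituting into the remaining equation gives: T2 =?= io(tup3(io(bool), io(bool), float)). Substituting into the earlier bindings gives U := pair(io(bool), either(io(bool), io(bool))), S2 := io(bool), S := tup3(io(bool), io(bool), float), E := io(tup3(io(bool), io(bool), float)).
Bind T2 := io(tup3(io(bool), io(bool), float)).
MGU = { T := tup3(char, float, bool), U := pair(io(bool), either(io(bool), io(bool))), S2 := io(bool), S := tup3(io(bool), io(bool), float), E := io(tup3(io(bool), io(bool), float)), T1 := io(bool), T2 := io(tup3(io(bool), io(bool), float)) }, so E := io(tup3(io(bool), io(bool), float)).

io(tup3(io(bool), io(bool), float))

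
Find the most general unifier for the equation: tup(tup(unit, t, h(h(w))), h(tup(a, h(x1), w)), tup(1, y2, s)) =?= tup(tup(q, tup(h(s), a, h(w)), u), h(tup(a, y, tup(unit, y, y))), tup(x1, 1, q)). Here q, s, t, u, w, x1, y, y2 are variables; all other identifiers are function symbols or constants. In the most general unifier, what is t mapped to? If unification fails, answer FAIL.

Decompose tup/3: tup(unit, t, h(h(w))) =?= tup(q, tup(h(s), a, h(w)), u),  h(tup(a, h(x1), w)) =?= h(tup(a, y, tup(unit, y, y))),  tup(1, y2, s) =?= tup(x1, 1, q).
Decompose tup/3: unit =?= q,  t =?= tup(h(s), a, h(w)),  h(h(w)) =?= u.
Bind q := unit; substituting into the one remaining equation that mentions q gives: tup(1, y2, s) =?= tup(x1, 1, unit).
Bind t := tup(h(s), a, h(w)); no other remaining equation mentions t.
Bind u := h(h(w)); no other remaining equation mentions u.
Decompose h/1: tup(a, h(x1), w) =?= tup(a, y, tup(unit, y, y)).
Decompose tup/3: a =?= a,  h(x1) =?= y,  w =?= tup(unit, y, y).
Delete trivial equation a =?= a.
Bind y := h(x1); substituting into the one remaining equation that mentions y gives: w =?= tup(unit, h(x1), h(x1)).
Bind w := tup(unit, h(x1), h(x1)); no other remaining equation mentions w. Substituting into the earlier bindings gives t := tup(h(s), a, h(tup(unit, h(x1), h(x1)))), u := h(h(tup(unit, h(x1), h(x1)))).
Decompose tup/3: 1 =?= x1,  y2 =?= 1,  s =?= unit.
Bind x1 := 1; no other remaining equation mentions x1. Substituting into the earlier bindings gives t := tup(h(s), a, h(tup(unit, h(1), h(1)))), u := h(h(tup(unit, h(1), h(1)))), y := h(1), w := tup(unit, h(1), h(1)).
Bind y2 := 1; no other remaining equation mentions y2.
Bind s := unit. Substituting into the earlier binding gives t := tup(h(unit), a, h(tup(unit, h(1), h(1)))).
MGU = { q -> unit, t -> tup(h(unit), a, h(tup(unit, h(1), h(1)))), u -> h(h(tup(unit, h(1), h(1)))), y -> h(1), w -> tup(unit, h(1), h(1)), x1 -> 1, y2 -> 1, s -> unit }, so t -> tup(h(unit), a, h(tup(unit, h(1), h(1)))).

tup(h(unit), a, h(tup(unit, h(1), h(1))))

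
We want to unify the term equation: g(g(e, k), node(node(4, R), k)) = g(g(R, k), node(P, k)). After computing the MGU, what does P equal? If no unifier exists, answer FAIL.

node(4, e)

Decompose g/2: g(e, k) = g(R, k),  node(node(4, R), k) = node(P, k).
Decompose g/2: e = R,  k = k.
Bind R := e; substituting into the one remaining equation that mentions R gives: node(node(4, e), k) = node(P, k).
Delete trivial equation k = k.
Decompose node/2: node(4, e) = P,  k = k.
Bind P := node(4, e); no other remaining equation mentions P.
Delete trivial equation k = k.
MGU = { R ↦ e, P ↦ node(4, e) }, so P ↦ node(4, e).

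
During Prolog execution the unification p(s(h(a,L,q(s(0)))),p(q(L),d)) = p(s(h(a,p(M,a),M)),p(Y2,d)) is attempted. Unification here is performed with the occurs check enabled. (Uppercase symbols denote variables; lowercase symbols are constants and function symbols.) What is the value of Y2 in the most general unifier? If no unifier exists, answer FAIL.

q(p(q(s(0)),a))

Decompose p/2: s(h(a,L,q(s(0)))) = s(h(a,p(M,a),M)),  p(q(L),d) = p(Y2,d).
Decompose s/1: h(a,L,q(s(0))) = h(a,p(M,a),M).
Decompose h/3: a = a,  L = p(M,a),  q(s(0)) = M.
Delete trivial equation a = a.
Bind L := p(M,a); substituting into the one remaining equation that mentions L gives: p(q(p(M,a)),d) = p(Y2,d).
Bind M := q(s(0)); substituting into the remaining equation gives: p(q(p(q(s(0)),a)),d) = p(Y2,d). Substituting into the earlier binding gives L := p(q(s(0)),a).
Decompose p/2: q(p(q(s(0)),a)) = Y2,  d = d.
Bind Y2 := q(p(q(s(0)),a)); no other remaining equation mentions Y2.
Delete trivial equation d = d.
MGU = { L ↦ p(q(s(0)),a), M ↦ q(s(0)), Y2 ↦ q(p(q(s(0)),a)) }, so Y2 ↦ q(p(q(s(0)),a)).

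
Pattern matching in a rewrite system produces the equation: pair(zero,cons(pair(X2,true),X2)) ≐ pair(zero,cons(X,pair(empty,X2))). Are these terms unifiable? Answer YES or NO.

NO

Decompose pair/2: zero ≐ zero,  cons(pair(X2,true),X2) ≐ cons(X,pair(empty,X2)).
Delete trivial equation zero ≐ zero.
Decompose cons/2: pair(X2,true) ≐ X,  X2 ≐ pair(empty,X2).
Bind X := pair(X2,true); no other remaining equation mentions X.
Occurs check fails: X2 occurs in pair(empty,X2); the equation X2 ≐ pair(empty,X2) has no finite solution.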